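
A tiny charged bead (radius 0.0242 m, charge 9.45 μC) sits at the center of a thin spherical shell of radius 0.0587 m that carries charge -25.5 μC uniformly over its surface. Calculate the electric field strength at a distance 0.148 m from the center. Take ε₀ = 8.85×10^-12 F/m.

Symmetry ⇒ E = E(r) r̂. Gaussian sphere of radius r = 0.148 m (r > 0.0587 m, enclosing both).
Q_enc = (9.45 μC) + (-25.5 μC) = -1.605×10^-5 C.
Since E is radial and uniform over the Gaussian sphere, Φ = E·4πr² = Q_enc/ε₀.
E = |Q_enc|/(4πε₀r²) = (1.605×10^-5)/(4π·8.85×10^-12·(0.148)²) = 6.59×10^6 N/C.

|E| = 6.59×10^6 N/C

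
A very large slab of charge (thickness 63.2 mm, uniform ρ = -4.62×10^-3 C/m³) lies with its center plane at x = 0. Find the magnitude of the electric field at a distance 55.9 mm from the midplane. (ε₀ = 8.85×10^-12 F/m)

1.65×10^7 V/m

The point |x| = 55.9 mm lies outside the slab (half-thickness 0.0316 m). A symmetric pillbox spanning the full slab encloses Q_enc = ρ·d·A.
Flux = 2EA ⇒ E = |ρ|d/(2ε₀), independent of distance outside.
E = (4.62×10^-3)(0.0632)/(2·8.85×10^-12) = 1.65×10^7 N/C.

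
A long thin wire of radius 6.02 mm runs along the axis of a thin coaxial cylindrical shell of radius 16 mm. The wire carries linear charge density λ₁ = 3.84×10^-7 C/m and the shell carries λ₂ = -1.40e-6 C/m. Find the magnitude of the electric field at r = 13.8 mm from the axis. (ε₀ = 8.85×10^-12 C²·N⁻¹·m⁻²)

Take a coaxial cylindrical Gaussian surface of radius r = 13.8 mm and length L (between the conductors, 6.02 mm < r < 16 mm).
Only the inner wire is enclosed; the outer shell contributes nothing inside itself. λ_enc = λ₁ = 3.84×10^-7 C/m.
By Gauss's law (flux through the curved wall only), E·2πrL = λ_enc L/ε₀.
E = |λ_enc|/(2πε₀r) = (3.84×10^-7)/(2π·8.85×10^-12·0.0138) = 5.00×10^5 N/C.

E = 5.00e5 N/C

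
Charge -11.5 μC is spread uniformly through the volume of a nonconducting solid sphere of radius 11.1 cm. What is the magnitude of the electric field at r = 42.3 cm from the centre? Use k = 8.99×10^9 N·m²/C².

Symmetry ⇒ E = E(r) r̂. Gaussian sphere of radius r = 42.3 cm (r > R, so the entire charge is enclosed).
Q_enc = -11.5 μC = -1.15×10^-5 C.
Applying ∮E·dA = Q_enc/ε₀ with Φ = E(4πr²):
E = k|Q_enc|/r² = (8.99×10^9)(1.15×10^-5)/(0.423)² = 5.78×10^5 N/C.

|E| = 5.78×10^5 N/C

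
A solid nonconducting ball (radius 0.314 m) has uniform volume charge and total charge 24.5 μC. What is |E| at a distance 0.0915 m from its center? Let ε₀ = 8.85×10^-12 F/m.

|E| = 6.51×10^5 V/m

Symmetry ⇒ E = E(r) r̂. Gaussian sphere of radius r = 0.0915 m (r < R).
For a uniform sphere the enclosed fraction is (r/R)³, so Q_enc = (24.5 μC)(0.0915/0.314)³ = 6.062e-7 C.
Since E is radial and uniform over the Gaussian sphere, Φ = E·4πr² = Q_enc/ε₀.
E = |Q_enc|/(4πε₀r²) = (6.062×10^-7)/(4π·8.85×10^-12·(0.0915)²) = 6.51×10^5 N/C.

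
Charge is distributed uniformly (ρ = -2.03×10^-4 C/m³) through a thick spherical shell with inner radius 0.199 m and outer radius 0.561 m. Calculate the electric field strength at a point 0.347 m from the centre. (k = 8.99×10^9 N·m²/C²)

E = 2.15×10^6 N/C

By spherical symmetry E is radial; choose a Gaussian sphere of radius r = 0.347 m (within the shell material, 0.199 m < r < 0.561 m).
Enclosed charge is the volume from a to r: Q_enc = (4π/3)ρ(r³ − a³) = -2.883×10^-5 C.
Gauss's law: E·4πr² = Q_enc/ε₀.
E = k|Q_enc|/r² = (8.99×10^9)(2.883×10^-5)/(0.347)² = 2.15e6 N/C.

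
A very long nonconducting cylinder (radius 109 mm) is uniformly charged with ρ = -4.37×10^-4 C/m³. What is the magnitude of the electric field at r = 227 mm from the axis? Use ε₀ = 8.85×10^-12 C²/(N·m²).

Take a coaxial cylindrical Gaussian surface of radius r = 227 mm and length L (r > 109 mm, full cross-section enclosed).
λ_enc = ρ·πR² = (-4.37×10^-4)π(0.109)² = -1.631×10^-5 C/m.
By Gauss's law (flux through the curved wall only), E·2πrL = λ_enc L/ε₀.
E = |λ_enc|/(2πε₀r) = (1.631e-5)/(2π·8.85×10^-12·0.227) = 1.29×10^6 N/C.

E = 1.29×10^6 N/C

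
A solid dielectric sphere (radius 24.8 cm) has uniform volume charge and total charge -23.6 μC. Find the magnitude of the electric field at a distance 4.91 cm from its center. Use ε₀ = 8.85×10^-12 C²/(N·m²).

Take a concentric spherical Gaussian surface of radius r = 4.91 cm (r < R).
Only the charge within r is enclosed: Q_enc = Q·(r/R)³ = (-23.6 μC)·(4.91 cm/24.8 cm)³ = -1.831×10^-7 C.
Gauss's law: E·4πr² = Q_enc/ε₀.
E = |Q_enc|/(4πε₀r²) = (1.831×10^-7)/(4π·8.85×10^-12·(0.0491)²) = 6.83×10^5 N/C.

6.83e5 N/C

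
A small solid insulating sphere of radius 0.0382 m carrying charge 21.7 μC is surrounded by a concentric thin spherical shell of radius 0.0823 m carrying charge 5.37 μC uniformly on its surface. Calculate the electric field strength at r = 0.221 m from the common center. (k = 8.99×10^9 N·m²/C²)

|E| = 4.98×10^6 N/C

By spherical symmetry E is radial; choose a Gaussian sphere of radius r = 0.221 m (r > 0.0823 m, enclosing both).
Q_enc = (21.7 μC) + (5.37 μC) = 2.707×10^-5 C.
Gauss's law: E·4πr² = Q_enc/ε₀.
E = k|Q_enc|/r² = (8.99×10^9)(2.707×10^-5)/(0.221)² = 4.98e6 N/C.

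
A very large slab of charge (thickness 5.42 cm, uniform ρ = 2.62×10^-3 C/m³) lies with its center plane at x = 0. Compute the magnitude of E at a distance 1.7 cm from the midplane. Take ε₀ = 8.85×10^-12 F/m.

By symmetry E is perpendicular to the slab. A Gaussian pillbox from −1.7 cm to +1.7 cm (face area A) lies entirely within the slab.
Q_enc = ρ·(2x)·A and flux = 2EA, so 2EA = 2ρxA/ε₀ ⇒ E = |ρ|x/ε₀.
E = (2.62e-3)(0.017)/(8.85×10^-12) = 5.03×10^6 N/C.

E ≈ 5.03e6 N/C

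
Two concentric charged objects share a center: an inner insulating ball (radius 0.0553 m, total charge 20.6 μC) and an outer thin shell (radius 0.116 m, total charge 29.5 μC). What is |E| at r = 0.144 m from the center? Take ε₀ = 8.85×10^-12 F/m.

E ≈ 2.17×10^7 N/C

Take a concentric spherical Gaussian surface of radius r = 0.144 m (r > 0.116 m, enclosing both).
Q_enc = (20.6 μC) + (29.5 μC) = 5.01×10^-5 C.
Since E is radial and uniform over the Gaussian sphere, Φ = E·4πr² = Q_enc/ε₀.
E = |Q_enc|/(4πε₀r²) = (5.01×10^-5)/(4π·8.85×10^-12·(0.144)²) = 2.17×10^7 N/C.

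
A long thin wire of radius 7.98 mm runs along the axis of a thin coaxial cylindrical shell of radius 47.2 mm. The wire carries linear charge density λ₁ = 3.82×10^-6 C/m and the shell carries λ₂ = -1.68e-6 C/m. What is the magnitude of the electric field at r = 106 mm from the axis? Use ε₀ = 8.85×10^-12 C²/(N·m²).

Take a coaxial cylindrical Gaussian surface of radius r = 106 mm and length L (r > 47.2 mm, enclosing both).
λ_enc = λ₁ + λ₂ = (3.82×10^-6) + (-1.68×10^-6) = 2.14×10^-6 C/m.
Applying ∮E·dA = Q_enc/ε₀ with the end caps contributing no flux:
E = |λ_enc|/(2πε₀r) = (2.14e-6)/(2π·8.85×10^-12·0.106) = 3.63e5 N/C.

|E| = 3.63e5 N/C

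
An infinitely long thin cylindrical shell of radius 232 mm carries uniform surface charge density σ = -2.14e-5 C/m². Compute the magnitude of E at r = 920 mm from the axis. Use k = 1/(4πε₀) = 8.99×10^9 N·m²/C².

6.10×10^5 N/C

Coaxial Gaussian cylinder, radius r = 920 mm, length L (r > 232 mm).
The whole shell is enclosed: λ_enc = σ·2πR = (-2.14e-5)·2π·(0.232) = -3.119×10^-5 C/m.
By Gauss's law (flux through the curved wall only), E·2πrL = λ_enc L/ε₀.
E = 2k|λ_enc|/r = 2(8.99×10^9)(3.119×10^-5)/(0.92) = 6.10×10^5 N/C.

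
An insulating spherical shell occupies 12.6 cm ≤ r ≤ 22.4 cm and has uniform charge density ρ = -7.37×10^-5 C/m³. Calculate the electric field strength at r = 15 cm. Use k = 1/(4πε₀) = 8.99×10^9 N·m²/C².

E ≈ 1.70×10^5 N/C

Take a concentric spherical Gaussian surface of radius r = 15 cm (within the shell material, 12.6 cm < r < 22.4 cm).
Only the shell between 12.6 cm and r is enclosed: Q_enc = ρ·(4π/3)(r³ − a³) = (-7.37×10^-5)·(4π/3)·((0.15)³ − (0.126)³) = -4.244e-7 C.
By Gauss's law, ∮E·dA = E·4πr² = Q_enc/ε₀.
E = k|Q_enc|/r² = (8.99×10^9)(4.244×10^-7)/(0.15)² = 1.70×10^5 N/C.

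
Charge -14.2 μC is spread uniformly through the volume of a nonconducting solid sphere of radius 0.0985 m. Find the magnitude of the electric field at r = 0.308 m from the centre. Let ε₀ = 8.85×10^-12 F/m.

Symmetry ⇒ E = E(r) r̂. Gaussian sphere of radius r = 0.308 m (r > R, so the entire charge is enclosed).
Q_enc = -14.2 μC = -1.42e-5 C.
Applying ∮E·dA = Q_enc/ε₀ with Φ = E(4πr²):
E = |Q_enc|/(4πε₀r²) = (1.42e-5)/(4π·8.85×10^-12·(0.308)²) = 1.35e6 N/C.

E = 1.35×10^6 N/C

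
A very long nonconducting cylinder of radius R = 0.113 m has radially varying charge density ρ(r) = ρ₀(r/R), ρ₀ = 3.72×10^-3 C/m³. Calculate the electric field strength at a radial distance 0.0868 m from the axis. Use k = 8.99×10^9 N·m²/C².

E = 9.34e6 V/m

Take a coaxial cylindrical Gaussian surface of radius r = 0.0868 m and length L (r < R).
λ_enc = ∫₀^r ρ(r')·2πr' dr' = (2πρ₀/R)·r^3/3 = 4.509×10^-5 C/m.
Since E is radial and uniform over the curved surface, Φ = E·2πrL = Q_enc/ε₀ = λ_enc L/ε₀.
E = 2k|λ_enc|/r = 2(8.99×10^9)(4.509×10^-5)/(0.0868) = 9.34×10^6 N/C.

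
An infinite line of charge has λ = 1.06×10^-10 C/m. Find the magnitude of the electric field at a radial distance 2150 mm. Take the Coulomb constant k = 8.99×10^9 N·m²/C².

Choose a coaxial cylinder of radius r = 2150 mm (arbitrary length L) as the Gaussian surface.
Q_enc = λL, so λ_enc = 1.06e-10 C/m.
Gauss's law: E·2πrL = λ_enc L/ε₀.
E = 2k|λ_enc|/r = 2(8.99×10^9)(1.06×10^-10)/(2.15) = 0.886 N/C.

E ≈ 0.886 N/C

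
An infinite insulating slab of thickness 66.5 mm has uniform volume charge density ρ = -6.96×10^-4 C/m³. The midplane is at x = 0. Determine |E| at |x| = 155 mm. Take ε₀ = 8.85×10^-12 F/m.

|E| = 2.61×10^6 N/C

The point |x| = 155 mm lies outside the slab (half-thickness 0.03325 m). A symmetric pillbox spanning the full slab encloses Q_enc = ρ·d·A.
Flux = 2EA ⇒ E = |ρ|d/(2ε₀), independent of distance outside.
E = (6.96e-4)(0.0665)/(2·8.85×10^-12) = 2.61×10^6 N/C.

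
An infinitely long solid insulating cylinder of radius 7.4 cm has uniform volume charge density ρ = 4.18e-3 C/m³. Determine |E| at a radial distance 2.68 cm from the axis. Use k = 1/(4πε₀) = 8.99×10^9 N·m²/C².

Take a coaxial cylindrical Gaussian surface of radius r = 2.68 cm and length L (r < R).
Enclosed charge per unit length: λ_enc = ρ·πr² = (4.18×10^-3)π(0.0268)² = 9.432×10^-6 C/m.
Since E is radial and uniform over the curved surface, Φ = E·2πrL = Q_enc/ε₀ = λ_enc L/ε₀.
E = 2k|λ_enc|/r = 2(8.99×10^9)(9.432e-6)/(0.0268) = 6.33×10^6 N/C.

E ≈ 6.33×10^6 N/C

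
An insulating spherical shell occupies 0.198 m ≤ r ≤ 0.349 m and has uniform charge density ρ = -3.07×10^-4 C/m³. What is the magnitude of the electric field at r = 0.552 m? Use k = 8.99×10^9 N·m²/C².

E = 1.32×10^6 N/C

Take a concentric spherical Gaussian surface of radius r = 0.552 m (r > 0.349 m, enclosing the whole shell).
Q_enc = ρ·(4π/3)(b³ − a³) = (-3.07×10^-4)·(4π/3)·((0.349)³ − (0.198)³) = -4.468×10^-5 C.
By Gauss's law, ∮E·dA = E·4πr² = Q_enc/ε₀.
E = k|Q_enc|/r² = (8.99×10^9)(4.468e-5)/(0.552)² = 1.32×10^6 N/C.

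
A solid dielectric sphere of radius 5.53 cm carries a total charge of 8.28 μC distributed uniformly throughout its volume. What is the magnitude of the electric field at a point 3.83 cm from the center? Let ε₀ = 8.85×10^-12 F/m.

Take a concentric spherical Gaussian surface of radius r = 3.83 cm (r < R).
For a uniform sphere the enclosed fraction is (r/R)³, so Q_enc = (8.28 μC)(0.0383/0.0553)³ = 2.751×10^-6 C.
By Gauss's law, ∮E·dA = E·4πr² = Q_enc/ε₀.
E = |Q_enc|/(4πε₀r²) = (2.751e-6)/(4π·8.85×10^-12·(0.0383)²) = 1.69×10^7 N/C.

E = 1.69e7 N/C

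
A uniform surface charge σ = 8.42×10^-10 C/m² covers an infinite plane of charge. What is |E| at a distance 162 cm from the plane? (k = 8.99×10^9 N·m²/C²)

By planar symmetry E is perpendicular to the sheet and uniform; use a Gaussian pillbox with flat faces of area A on each side of the sheet.
Only the two end caps contribute flux: Φ = 2EA. With Q_enc = σA, Gauss's law gives E = |σ|/(2ε₀).
E = 2πk|σ| = 2π(8.99×10^9)(8.42e-10) = 47.6 N/C.

|E| = 47.6 N/C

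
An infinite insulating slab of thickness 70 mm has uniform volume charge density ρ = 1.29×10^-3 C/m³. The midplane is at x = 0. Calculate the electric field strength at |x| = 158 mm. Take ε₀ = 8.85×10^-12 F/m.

5.10e6 N/C

The point |x| = 158 mm lies outside the slab (half-thickness 0.035 m). A symmetric pillbox spanning the full slab encloses Q_enc = ρ·d·A.
Flux = 2EA ⇒ E = |ρ|d/(2ε₀), independent of distance outside.
E = (1.29×10^-3)(0.07)/(2·8.85×10^-12) = 5.10e6 N/C.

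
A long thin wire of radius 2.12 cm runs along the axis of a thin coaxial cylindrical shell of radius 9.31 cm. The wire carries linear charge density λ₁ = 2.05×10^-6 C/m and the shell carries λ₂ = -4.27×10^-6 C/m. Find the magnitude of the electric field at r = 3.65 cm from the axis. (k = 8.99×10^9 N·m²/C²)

Coaxial Gaussian cylinder, radius r = 3.65 cm, length L (between the conductors, 2.12 cm < r < 9.31 cm).
The shell at 9.31 cm lies outside the Gaussian surface, so λ_enc = λ₁ = 2.05×10^-6 C/m.
Since E is radial and uniform over the curved surface, Φ = E·2πrL = Q_enc/ε₀ = λ_enc L/ε₀.
E = 2k|λ_enc|/r = 2(8.99×10^9)(2.05e-6)/(0.0365) = 1.01×10^6 N/C.

|E| = 1.01e6 N/C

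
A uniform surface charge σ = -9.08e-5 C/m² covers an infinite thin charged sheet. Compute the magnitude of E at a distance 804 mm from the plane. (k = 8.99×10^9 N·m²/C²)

By planar symmetry E is perpendicular to the sheet and uniform; use a Gaussian pillbox with flat faces of area A on each side of the sheet.
Flux Φ = 2EA and Q_enc = σA, so 2EA = σA/ε₀ ⇒ E = |σ|/(2ε₀), independent of distance.
E = 2πk|σ| = 2π(8.99×10^9)(9.08×10^-5) = 5.13×10^6 N/C.

5.13×10^6 N/C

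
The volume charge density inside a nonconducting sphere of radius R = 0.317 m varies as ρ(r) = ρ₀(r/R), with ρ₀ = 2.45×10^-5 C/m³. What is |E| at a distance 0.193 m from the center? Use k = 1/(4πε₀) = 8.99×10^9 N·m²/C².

|E| ≈ 8.13e4 V/m

Symmetry ⇒ E = E(r) r̂. Gaussian sphere of radius r = 0.193 m (r < R).
Integrate the density: Q_enc = 4π ∫₀^r ρ₀(r'/R)^1 r'² dr' = 4πρ₀ r^4/(4·R) = 3.369e-7 C.
Gauss's law: E·4πr² = Q_enc/ε₀.
E = k|Q_enc|/r² = (8.99×10^9)(3.369×10^-7)/(0.193)² = 8.13e4 N/C.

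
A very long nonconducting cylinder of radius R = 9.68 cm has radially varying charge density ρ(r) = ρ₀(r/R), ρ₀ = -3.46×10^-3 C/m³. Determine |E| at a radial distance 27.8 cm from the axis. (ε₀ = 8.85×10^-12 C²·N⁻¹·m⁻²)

4.39×10^6 N/C

Coaxial Gaussian cylinder, radius r = 27.8 cm, length L (r > R, full charge per length enclosed).
λ_enc = 2π ∫₀^R ρ₀(r'/R)^1 r' dr' = 2πρ₀R²/3 = -6.79×10^-5 C/m.
Since E is radial and uniform over the curved surface, Φ = E·2πrL = Q_enc/ε₀ = λ_enc L/ε₀.
E = |λ_enc|/(2πε₀r) = (6.79×10^-5)/(2π·8.85×10^-12·0.278) = 4.39×10^6 N/C.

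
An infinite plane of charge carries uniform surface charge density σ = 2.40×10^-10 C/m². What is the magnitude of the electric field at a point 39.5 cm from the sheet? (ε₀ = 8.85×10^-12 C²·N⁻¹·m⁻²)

Choose a cylindrical pillbox piercing the sheet, end faces (area A) parallel to it.
Only the two end caps contribute flux: Φ = 2EA. With Q_enc = σA, Gauss's law gives E = |σ|/(2ε₀).
E = |σ|/(2ε₀) = (2.40×10^-10)/(2·8.85×10^-12) = 13.6 N/C.

E = 13.6 N/C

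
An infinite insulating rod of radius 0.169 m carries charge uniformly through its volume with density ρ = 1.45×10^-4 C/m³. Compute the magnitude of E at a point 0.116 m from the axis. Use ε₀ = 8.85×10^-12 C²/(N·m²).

|E| = 9.50e5 V/m

Take a coaxial cylindrical Gaussian surface of radius r = 0.116 m and length L (r < R).
Enclosed charge per unit length: λ_enc = ρ·πr² = (1.45e-4)π(0.116)² = 6.13×10^-6 C/m.
Gauss's law: E·2πrL = λ_enc L/ε₀.
E = |λ_enc|/(2πε₀r) = (6.13×10^-6)/(2π·8.85×10^-12·0.116) = 9.50×10^5 N/C.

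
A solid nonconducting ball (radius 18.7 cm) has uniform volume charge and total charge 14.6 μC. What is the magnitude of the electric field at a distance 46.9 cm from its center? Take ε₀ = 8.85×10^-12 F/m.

Symmetry ⇒ E = E(r) r̂. Gaussian sphere of radius r = 46.9 cm (r > R, so the entire charge is enclosed).
Q_enc = 14.6 μC = 1.46×10^-5 C.
Applying ∮E·dA = Q_enc/ε₀ with Φ = E(4πr²):
E = |Q_enc|/(4πε₀r²) = (1.46×10^-5)/(4π·8.85×10^-12·(0.469)²) = 5.97e5 N/C.

E ≈ 5.97×10^5 V/m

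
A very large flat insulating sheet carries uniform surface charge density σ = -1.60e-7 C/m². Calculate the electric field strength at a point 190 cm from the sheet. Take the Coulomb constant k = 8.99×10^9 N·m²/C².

The symmetry is planar: E is normal to the sheet and the same magnitude on both sides. Take a pillbox straddling the sheet with end-cap area A.
Flux Φ = 2EA and Q_enc = σA, so 2EA = σA/ε₀ ⇒ E = |σ|/(2ε₀), independent of distance.
E = 2πk|σ| = 2π(8.99×10^9)(1.60e-7) = 9.04e3 N/C.

|E| = 9.04×10^3 V/m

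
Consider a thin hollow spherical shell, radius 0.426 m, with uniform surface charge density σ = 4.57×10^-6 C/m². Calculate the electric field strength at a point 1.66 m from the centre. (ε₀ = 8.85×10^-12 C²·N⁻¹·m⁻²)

Take a concentric spherical Gaussian surface of radius r = 1.66 m (r > 0.426 m).
The entire shell is enclosed: Q_enc = σ·4πR² = (4.57e-6)·4π·(0.426)² = 1.042×10^-5 C.
Since E is radial and uniform over the Gaussian sphere, Φ = E·4πr² = Q_enc/ε₀.
E = |Q_enc|/(4πε₀r²) = (1.042×10^-5)/(4π·8.85×10^-12·(1.66)²) = 3.40×10^4 N/C.

|E| = 3.40×10^4 N/C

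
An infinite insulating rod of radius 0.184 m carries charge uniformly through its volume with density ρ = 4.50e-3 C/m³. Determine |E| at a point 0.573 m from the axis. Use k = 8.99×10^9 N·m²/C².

|E| = 1.50e7 N/C

Coaxial Gaussian cylinder, radius r = 0.573 m, length L (r > 0.184 m, full cross-section enclosed).
λ_enc = ρ·πR² = (4.50×10^-3)π(0.184)² = 4.786×10^-4 C/m.
Since E is radial and uniform over the curved surface, Φ = E·2πrL = Q_enc/ε₀ = λ_enc L/ε₀.
E = 2k|λ_enc|/r = 2(8.99×10^9)(4.786e-4)/(0.573) = 1.50×10^7 N/C.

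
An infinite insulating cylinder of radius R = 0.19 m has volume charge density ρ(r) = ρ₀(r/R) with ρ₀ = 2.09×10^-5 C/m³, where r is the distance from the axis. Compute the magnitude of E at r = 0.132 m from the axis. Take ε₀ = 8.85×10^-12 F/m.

E ≈ 7.22×10^4 V/m

Take a coaxial cylindrical Gaussian surface of radius r = 0.132 m and length L (r < R).
λ_enc = ∫₀^r ρ(r')·2πr' dr' = (2πρ₀/R)·r^3/3 = 5.299×10^-7 C/m.
Since E is radial and uniform over the curved surface, Φ = E·2πrL = Q_enc/ε₀ = λ_enc L/ε₀.
E = |λ_enc|/(2πε₀r) = (5.299×10^-7)/(2π·8.85×10^-12·0.132) = 7.22×10^4 N/C.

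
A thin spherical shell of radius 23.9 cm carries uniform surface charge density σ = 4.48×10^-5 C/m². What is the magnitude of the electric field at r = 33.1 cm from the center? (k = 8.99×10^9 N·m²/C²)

E ≈ 2.64e6 N/C

Use a concentric Gaussian sphere at r = 33.1 cm (r > 23.9 cm).
The entire shell is enclosed: Q_enc = σ·4πR² = (4.48×10^-5)·4π·(0.239)² = 3.216e-5 C.
By Gauss's law, ∮E·dA = E·4πr² = Q_enc/ε₀.
E = k|Q_enc|/r² = (8.99×10^9)(3.216e-5)/(0.331)² = 2.64×10^6 N/C.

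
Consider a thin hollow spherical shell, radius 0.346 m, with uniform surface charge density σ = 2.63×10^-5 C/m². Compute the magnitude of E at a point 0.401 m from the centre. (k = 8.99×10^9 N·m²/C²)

Symmetry ⇒ E = E(r) r̂. Gaussian sphere of radius r = 0.401 m (r > 0.346 m).
The entire shell is enclosed: Q_enc = σ·4πR² = (2.63e-5)·4π·(0.346)² = 3.957e-5 C.
Applying ∮E·dA = Q_enc/ε₀ with Φ = E(4πr²):
E = k|Q_enc|/r² = (8.99×10^9)(3.957×10^-5)/(0.401)² = 2.21×10^6 N/C.

|E| = 2.21e6 V/m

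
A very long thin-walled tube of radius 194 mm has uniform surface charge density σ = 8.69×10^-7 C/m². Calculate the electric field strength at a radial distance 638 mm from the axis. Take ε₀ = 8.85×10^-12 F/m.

|E| ≈ 2.99e4 N/C

By cylindrical symmetry E is radial; use a coaxial Gaussian cylinder of radius 638 mm and length L (r > 194 mm).
The whole shell is enclosed: λ_enc = σ·2πR = (8.69e-7)·2π·(0.194) = 1.059×10^-6 C/m.
Applying ∮E·dA = Q_enc/ε₀ with the end caps contributing no flux:
E = |λ_enc|/(2πε₀r) = (1.059×10^-6)/(2π·8.85×10^-12·0.638) = 2.99×10^4 N/C.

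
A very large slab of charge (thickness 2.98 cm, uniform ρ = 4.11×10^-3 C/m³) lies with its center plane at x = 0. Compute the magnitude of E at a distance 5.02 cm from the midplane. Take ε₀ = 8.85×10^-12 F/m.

The point |x| = 5.02 cm lies outside the slab (half-thickness 0.0149 m). A symmetric pillbox spanning the full slab encloses Q_enc = ρ·d·A.
Flux = 2EA ⇒ E = |ρ|d/(2ε₀), independent of distance outside.
E = (4.11e-3)(0.0298)/(2·8.85×10^-12) = 6.92×10^6 N/C.

E ≈ 6.92×10^6 V/m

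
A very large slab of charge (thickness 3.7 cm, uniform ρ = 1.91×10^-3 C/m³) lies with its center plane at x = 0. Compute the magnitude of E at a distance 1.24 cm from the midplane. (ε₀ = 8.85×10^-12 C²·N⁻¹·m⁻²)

By symmetry E is perpendicular to the slab. A Gaussian pillbox from −1.24 cm to +1.24 cm (face area A) lies entirely within the slab.
Q_enc = ρ·(2x)·A and flux = 2EA, so 2EA = 2ρxA/ε₀ ⇒ E = |ρ|x/ε₀.
E = (1.91×10^-3)(0.0124)/(8.85×10^-12) = 2.68×10^6 N/C.

|E| ≈ 2.68×10^6 N/C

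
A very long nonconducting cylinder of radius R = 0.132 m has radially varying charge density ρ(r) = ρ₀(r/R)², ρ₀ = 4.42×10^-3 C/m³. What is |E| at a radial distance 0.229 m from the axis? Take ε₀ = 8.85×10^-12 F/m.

|E| ≈ 9.50e6 N/C

Take a coaxial cylindrical Gaussian surface of radius r = 0.229 m and length L (r > R, full charge per length enclosed).
λ_enc = 2π ∫₀^R ρ₀(r'/R)^2 r' dr' = 2πρ₀R²/4 = 1.21×10^-4 C/m.
Gauss's law: E·2πrL = λ_enc L/ε₀.
E = |λ_enc|/(2πε₀r) = (1.21e-4)/(2π·8.85×10^-12·0.229) = 9.50×10^6 N/C.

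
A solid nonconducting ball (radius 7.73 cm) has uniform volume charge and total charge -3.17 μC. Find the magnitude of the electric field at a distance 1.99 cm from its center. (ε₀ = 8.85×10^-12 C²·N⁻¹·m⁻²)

Take a concentric spherical Gaussian surface of radius r = 1.99 cm (r < R).
For a uniform sphere the enclosed fraction is (r/R)³, so Q_enc = (-3.17 μC)(0.0199/0.0773)³ = -5.409e-8 C.
Applying ∮E·dA = Q_enc/ε₀ with Φ = E(4πr²):
E = |Q_enc|/(4πε₀r²) = (5.409×10^-8)/(4π·8.85×10^-12·(0.0199)²) = 1.23×10^6 N/C.

|E| ≈ 1.23×10^6 N/C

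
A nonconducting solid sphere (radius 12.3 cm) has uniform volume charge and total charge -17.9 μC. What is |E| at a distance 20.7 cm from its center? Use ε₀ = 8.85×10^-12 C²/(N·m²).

Use a concentric Gaussian sphere at r = 20.7 cm (r > R, so the entire charge is enclosed).
Q_enc = -17.9 μC = -1.79×10^-5 C.
By Gauss's law, ∮E·dA = E·4πr² = Q_enc/ε₀.
E = |Q_enc|/(4πε₀r²) = (1.79×10^-5)/(4π·8.85×10^-12·(0.207)²) = 3.76×10^6 N/C.

E = 3.76×10^6 V/m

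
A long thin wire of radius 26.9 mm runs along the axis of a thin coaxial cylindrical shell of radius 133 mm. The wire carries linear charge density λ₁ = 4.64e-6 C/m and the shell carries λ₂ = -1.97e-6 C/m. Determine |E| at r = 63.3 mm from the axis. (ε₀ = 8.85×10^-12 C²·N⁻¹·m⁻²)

|E| = 1.32×10^6 N/C

Coaxial Gaussian cylinder, radius r = 63.3 mm, length L (between the conductors, 26.9 mm < r < 133 mm).
Only the inner wire is enclosed; the outer shell contributes nothing inside itself. λ_enc = λ₁ = 4.64×10^-6 C/m.
By Gauss's law (flux through the curved wall only), E·2πrL = λ_enc L/ε₀.
E = |λ_enc|/(2πε₀r) = (4.64×10^-6)/(2π·8.85×10^-12·0.0633) = 1.32×10^6 N/C.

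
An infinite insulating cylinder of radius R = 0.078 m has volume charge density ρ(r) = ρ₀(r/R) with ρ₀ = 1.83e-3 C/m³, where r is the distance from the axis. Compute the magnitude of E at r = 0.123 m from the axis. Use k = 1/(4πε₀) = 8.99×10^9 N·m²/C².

E = 3.41e6 N/C

Take a coaxial cylindrical Gaussian surface of radius r = 0.123 m and length L (r > R, full charge per length enclosed).
λ_enc = 2π ∫₀^R ρ₀(r'/R)^1 r' dr' = 2πρ₀R²/3 = 2.332×10^-5 C/m.
Gauss's law: E·2πrL = λ_enc L/ε₀.
E = 2k|λ_enc|/r = 2(8.99×10^9)(2.332×10^-5)/(0.123) = 3.41×10^6 N/C.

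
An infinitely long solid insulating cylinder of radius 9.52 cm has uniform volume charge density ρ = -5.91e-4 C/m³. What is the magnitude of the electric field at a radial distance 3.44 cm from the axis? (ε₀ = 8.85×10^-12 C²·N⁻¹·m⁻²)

Take a coaxial cylindrical Gaussian surface of radius r = 3.44 cm and length L (r < R).
Charge inside radius r per length L is ρ·πr²·L, so λ_enc = ρπr² = -2.197×10^-6 C/m.
By Gauss's law (flux through the curved wall only), E·2πrL = λ_enc L/ε₀.
E = |λ_enc|/(2πε₀r) = (2.197e-6)/(2π·8.85×10^-12·0.0344) = 1.15×10^6 N/C.

|E| ≈ 1.15e6 V/m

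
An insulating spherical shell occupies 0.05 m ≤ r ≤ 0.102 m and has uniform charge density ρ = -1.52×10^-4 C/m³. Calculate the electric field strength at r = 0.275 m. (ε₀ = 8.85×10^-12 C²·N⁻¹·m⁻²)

7.09e4 N/C

By spherical symmetry E is radial; choose a Gaussian sphere of radius r = 0.275 m (r > 0.102 m, enclosing the whole shell).
Q_enc = ρ·(4π/3)(b³ − a³) = (-1.52×10^-4)·(4π/3)·((0.102)³ − (0.05)³) = -5.961e-7 C.
Since E is radial and uniform over the Gaussian sphere, Φ = E·4πr² = Q_enc/ε₀.
E = |Q_enc|/(4πε₀r²) = (5.961×10^-7)/(4π·8.85×10^-12·(0.275)²) = 7.09e4 N/C.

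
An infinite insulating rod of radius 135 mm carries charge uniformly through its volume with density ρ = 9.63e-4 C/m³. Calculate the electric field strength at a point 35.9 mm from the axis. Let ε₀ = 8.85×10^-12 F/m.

E = 1.95×10^6 V/m

Choose a coaxial cylinder of radius r = 35.9 mm (arbitrary length L) as the Gaussian surface (r < R).
Charge inside radius r per length L is ρ·πr²·L, so λ_enc = ρπr² = 3.899×10^-6 C/m.
Applying ∮E·dA = Q_enc/ε₀ with the end caps contributing no flux:
E = |λ_enc|/(2πε₀r) = (3.899×10^-6)/(2π·8.85×10^-12·0.0359) = 1.95×10^6 N/C.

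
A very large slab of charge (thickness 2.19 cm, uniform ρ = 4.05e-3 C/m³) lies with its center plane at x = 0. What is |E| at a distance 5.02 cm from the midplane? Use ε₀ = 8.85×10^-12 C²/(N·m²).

The point |x| = 5.02 cm lies outside the slab (half-thickness 0.01095 m). A symmetric pillbox spanning the full slab encloses Q_enc = ρ·d·A.
Flux = 2EA ⇒ E = |ρ|d/(2ε₀), independent of distance outside.
E = (4.05×10^-3)(0.0219)/(2·8.85×10^-12) = 5.01e6 N/C.

5.01×10^6 V/m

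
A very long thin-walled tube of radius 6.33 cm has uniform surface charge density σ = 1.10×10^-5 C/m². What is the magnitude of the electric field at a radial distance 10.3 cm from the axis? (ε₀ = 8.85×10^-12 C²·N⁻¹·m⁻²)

By cylindrical symmetry E is radial; use a coaxial Gaussian cylinder of radius 10.3 cm and length L (r > 6.33 cm).
The whole shell is enclosed: λ_enc = σ·2πR = (1.10×10^-5)·2π·(0.0633) = 4.375×10^-6 C/m.
By Gauss's law (flux through the curved wall only), E·2πrL = λ_enc L/ε₀.
E = |λ_enc|/(2πε₀r) = (4.375×10^-6)/(2π·8.85×10^-12·0.103) = 7.64×10^5 N/C.

E ≈ 7.64e5 V/m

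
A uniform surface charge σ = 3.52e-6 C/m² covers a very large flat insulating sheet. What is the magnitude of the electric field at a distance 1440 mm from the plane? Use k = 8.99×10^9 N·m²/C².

By planar symmetry E is perpendicular to the sheet and uniform; use a Gaussian pillbox with flat faces of area A on each side of the sheet.
Flux Φ = 2EA and Q_enc = σA, so 2EA = σA/ε₀ ⇒ E = |σ|/(2ε₀), independent of distance.
E = 2πk|σ| = 2π(8.99×10^9)(3.52e-6) = 1.99e5 N/C.

E ≈ 1.99×10^5 N/C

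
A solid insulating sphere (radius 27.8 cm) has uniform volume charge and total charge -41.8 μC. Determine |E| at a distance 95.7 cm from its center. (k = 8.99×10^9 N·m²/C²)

By spherical symmetry E is radial; choose a Gaussian sphere of radius r = 95.7 cm (r > R, so the entire charge is enclosed).
Q_enc = -41.8 μC = -4.18e-5 C.
Gauss's law: E·4πr² = Q_enc/ε₀.
E = k|Q_enc|/r² = (8.99×10^9)(4.18e-5)/(0.957)² = 4.10e5 N/C.

4.10e5 N/C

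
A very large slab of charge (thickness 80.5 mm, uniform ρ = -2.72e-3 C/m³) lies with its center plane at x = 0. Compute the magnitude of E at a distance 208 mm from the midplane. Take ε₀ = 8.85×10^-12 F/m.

The point |x| = 208 mm lies outside the slab (half-thickness 0.04025 m). A symmetric pillbox spanning the full slab encloses Q_enc = ρ·d·A.
Flux = 2EA ⇒ E = |ρ|d/(2ε₀), independent of distance outside.
E = (2.72×10^-3)(0.0805)/(2·8.85×10^-12) = 1.24×10^7 N/C.

E ≈ 1.24×10^7 N/C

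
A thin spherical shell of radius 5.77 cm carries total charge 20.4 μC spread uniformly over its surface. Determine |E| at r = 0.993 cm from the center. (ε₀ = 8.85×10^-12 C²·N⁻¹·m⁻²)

By spherical symmetry E is radial; choose a Gaussian sphere of radius r = 0.993 cm (inside the shell, r < 5.77 cm).
No charge lies within this surface, so Q_enc = 0 and Gauss's law gives E·4πr² = 0 ⇒ E = 0.

E = 0 (no enclosed charge)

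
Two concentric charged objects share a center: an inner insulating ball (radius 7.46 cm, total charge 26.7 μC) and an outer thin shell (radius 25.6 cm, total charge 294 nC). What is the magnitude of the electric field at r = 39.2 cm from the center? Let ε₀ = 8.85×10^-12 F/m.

E ≈ 1.58e6 V/m

Use a concentric Gaussian sphere at r = 39.2 cm (r > 25.6 cm, enclosing both).
Q_enc = (26.7 μC) + (294 nC) = 2.699×10^-5 C.
Since E is radial and uniform over the Gaussian sphere, Φ = E·4πr² = Q_enc/ε₀.
E = |Q_enc|/(4πε₀r²) = (2.699e-5)/(4π·8.85×10^-12·(0.392)²) = 1.58×10^6 N/C.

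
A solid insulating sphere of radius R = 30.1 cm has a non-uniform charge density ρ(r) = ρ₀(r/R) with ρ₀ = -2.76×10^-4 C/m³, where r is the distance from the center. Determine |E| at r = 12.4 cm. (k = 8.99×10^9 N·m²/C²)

|E| = 3.98e5 N/C

By spherical symmetry E is radial; choose a Gaussian sphere of radius r = 12.4 cm (r < R).
Q_enc = ∫₀^r ρ(r')·4πr'² dr' = (4πρ₀/R) ∫₀^r r'^3 dr' = 4πρ₀ r^4/(4·R) = -6.811×10^-7 C.
Since E is radial and uniform over the Gaussian sphere, Φ = E·4πr² = Q_enc/ε₀.
E = k|Q_enc|/r² = (8.99×10^9)(6.811e-7)/(0.124)² = 3.98×10^5 N/C.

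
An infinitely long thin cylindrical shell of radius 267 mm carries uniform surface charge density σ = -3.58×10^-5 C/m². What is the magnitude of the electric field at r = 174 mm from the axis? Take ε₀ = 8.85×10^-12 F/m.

E = 0 (no enclosed charge)

Coaxial Gaussian cylinder, radius r = 174 mm, length L (r < 267 mm, inside the shell).
All the surface charge lies outside this cylinder: Q_enc = 0, hence E = 0.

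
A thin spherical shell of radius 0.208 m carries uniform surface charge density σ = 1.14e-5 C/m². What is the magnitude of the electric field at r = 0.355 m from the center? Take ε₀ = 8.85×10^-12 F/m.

E ≈ 4.42×10^5 N/C

Take a concentric spherical Gaussian surface of radius r = 0.355 m (r > 0.208 m).
The entire shell is enclosed: Q_enc = σ·4πR² = (1.14e-5)·4π·(0.208)² = 6.198×10^-6 C.
By Gauss's law, ∮E·dA = E·4πr² = Q_enc/ε₀.
E = |Q_enc|/(4πε₀r²) = (6.198×10^-6)/(4π·8.85×10^-12·(0.355)²) = 4.42×10^5 N/C.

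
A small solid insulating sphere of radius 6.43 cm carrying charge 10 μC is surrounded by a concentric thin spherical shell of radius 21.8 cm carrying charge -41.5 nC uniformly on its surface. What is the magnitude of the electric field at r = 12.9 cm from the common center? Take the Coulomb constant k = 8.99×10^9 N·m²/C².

|E| ≈ 5.40×10^6 N/C

Use a concentric Gaussian sphere at r = 12.9 cm (between the bodies, 6.43 cm < r < 21.8 cm).
Only the inner charge is enclosed; the outer shell contributes nothing inside itself. Q_enc = 10 μC = 1.00×10^-5 C.
Since E is radial and uniform over the Gaussian sphere, Φ = E·4πr² = Q_enc/ε₀.
E = k|Q_enc|/r² = (8.99×10^9)(1.00e-5)/(0.129)² = 5.40e6 N/C.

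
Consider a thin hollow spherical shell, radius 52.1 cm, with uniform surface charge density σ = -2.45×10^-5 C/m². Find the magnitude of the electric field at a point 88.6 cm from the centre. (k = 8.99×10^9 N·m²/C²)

Take a concentric spherical Gaussian surface of radius r = 88.6 cm (r > 52.1 cm).
The entire shell is enclosed: Q_enc = σ·4πR² = (-2.45×10^-5)·4π·(0.521)² = -8.357e-5 C.
Gauss's law: E·4πr² = Q_enc/ε₀.
E = k|Q_enc|/r² = (8.99×10^9)(8.357e-5)/(0.886)² = 9.57×10^5 N/C.

|E| ≈ 9.57×10^5 V/m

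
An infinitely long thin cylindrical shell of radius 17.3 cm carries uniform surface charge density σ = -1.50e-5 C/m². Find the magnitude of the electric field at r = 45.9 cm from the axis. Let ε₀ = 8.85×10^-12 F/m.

Take a coaxial cylindrical Gaussian surface of radius r = 45.9 cm and length L (r > 17.3 cm).
The whole shell is enclosed: λ_enc = σ·2πR = (-1.50×10^-5)·2π·(0.173) = -1.63e-5 C/m.
By Gauss's law (flux through the curved wall only), E·2πrL = λ_enc L/ε₀.
E = |λ_enc|/(2πε₀r) = (1.63×10^-5)/(2π·8.85×10^-12·0.459) = 6.39×10^5 N/C.

E = 6.39×10^5 N/C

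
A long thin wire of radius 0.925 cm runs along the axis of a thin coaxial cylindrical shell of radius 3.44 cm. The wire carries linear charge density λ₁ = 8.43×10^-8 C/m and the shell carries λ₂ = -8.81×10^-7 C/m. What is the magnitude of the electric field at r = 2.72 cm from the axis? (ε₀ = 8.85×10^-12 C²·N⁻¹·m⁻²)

Coaxial Gaussian cylinder, radius r = 2.72 cm, length L (between the conductors, 0.925 cm < r < 3.44 cm).
The shell at 3.44 cm lies outside the Gaussian surface, so λ_enc = λ₁ = 8.43e-8 C/m.
Applying ∮E·dA = Q_enc/ε₀ with the end caps contributing no flux:
E = |λ_enc|/(2πε₀r) = (8.43×10^-8)/(2π·8.85×10^-12·0.0272) = 5.57×10^4 N/C.

E = 5.57×10^4 N/C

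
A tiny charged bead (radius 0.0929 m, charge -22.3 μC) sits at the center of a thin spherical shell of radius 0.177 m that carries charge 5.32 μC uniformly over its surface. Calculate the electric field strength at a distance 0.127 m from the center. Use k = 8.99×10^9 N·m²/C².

Take a concentric spherical Gaussian surface of radius r = 0.127 m (between the bodies, 0.0929 m < r < 0.177 m).
Only the inner charge is enclosed; the outer shell contributes nothing inside itself. Q_enc = -22.3 μC = -2.23e-5 C.
Gauss's law: E·4πr² = Q_enc/ε₀.
E = k|Q_enc|/r² = (8.99×10^9)(2.23×10^-5)/(0.127)² = 1.24×10^7 N/C.

|E| ≈ 1.24×10^7 N/C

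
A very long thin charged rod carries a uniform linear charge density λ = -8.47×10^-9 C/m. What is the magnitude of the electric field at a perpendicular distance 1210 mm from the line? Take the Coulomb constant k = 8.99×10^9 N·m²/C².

Coaxial Gaussian cylinder, radius r = 1210 mm, length L.
Q_enc = λL, so λ_enc = -8.47e-9 C/m.
Applying ∮E·dA = Q_enc/ε₀ with the end caps contributing no flux:
E = 2k|λ_enc|/r = 2(8.99×10^9)(8.47×10^-9)/(1.21) = 126 N/C.

126 V/m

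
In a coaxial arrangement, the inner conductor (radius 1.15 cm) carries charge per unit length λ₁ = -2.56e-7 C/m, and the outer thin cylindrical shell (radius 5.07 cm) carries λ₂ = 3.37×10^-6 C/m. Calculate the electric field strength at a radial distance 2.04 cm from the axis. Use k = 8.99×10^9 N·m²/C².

Choose a coaxial cylinder of radius r = 2.04 cm (arbitrary length L) as the Gaussian surface (between the conductors, 1.15 cm < r < 5.07 cm).
Only the inner wire is enclosed; the outer shell contributes nothing inside itself. λ_enc = λ₁ = -2.56e-7 C/m.
Since E is radial and uniform over the curved surface, Φ = E·2πrL = Q_enc/ε₀ = λ_enc L/ε₀.
E = 2k|λ_enc|/r = 2(8.99×10^9)(2.56e-7)/(0.0204) = 2.26×10^5 N/C.

|E| = 2.26e5 N/C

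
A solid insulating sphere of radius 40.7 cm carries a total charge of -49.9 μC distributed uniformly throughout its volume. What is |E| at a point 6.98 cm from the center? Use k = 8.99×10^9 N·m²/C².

By spherical symmetry E is radial; choose a Gaussian sphere of radius r = 6.98 cm (r < R).
Only the charge within r is enclosed: Q_enc = Q·(r/R)³ = (-49.9 μC)·(6.98 cm/40.7 cm)³ = -2.517×10^-7 C.
Gauss's law: E·4πr² = Q_enc/ε₀.
E = k|Q_enc|/r² = (8.99×10^9)(2.517×10^-7)/(0.0698)² = 4.64e5 N/C.

E = 4.64×10^5 N/C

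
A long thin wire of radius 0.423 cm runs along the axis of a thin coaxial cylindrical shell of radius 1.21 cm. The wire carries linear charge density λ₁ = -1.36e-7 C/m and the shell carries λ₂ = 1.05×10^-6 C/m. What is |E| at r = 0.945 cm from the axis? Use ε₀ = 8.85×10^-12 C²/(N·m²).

2.59×10^5 N/C

Coaxial Gaussian cylinder, radius r = 0.945 cm, length L (between the conductors, 0.423 cm < r < 1.21 cm).
The shell at 1.21 cm lies outside the Gaussian surface, so λ_enc = λ₁ = -1.36e-7 C/m.
Applying ∮E·dA = Q_enc/ε₀ with the end caps contributing no flux:
E = |λ_enc|/(2πε₀r) = (1.36×10^-7)/(2π·8.85×10^-12·0.00945) = 2.59e5 N/C.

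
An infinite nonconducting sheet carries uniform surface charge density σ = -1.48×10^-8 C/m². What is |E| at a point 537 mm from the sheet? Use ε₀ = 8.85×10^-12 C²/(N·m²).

The symmetry is planar: E is normal to the sheet and the same magnitude on both sides. Take a pillbox straddling the sheet with end-cap area A.
Flux Φ = 2EA and Q_enc = σA, so 2EA = σA/ε₀ ⇒ E = |σ|/(2ε₀), independent of distance.
E = |σ|/(2ε₀) = (1.48e-8)/(2·8.85×10^-12) = 836 N/C.

|E| = 836 N/C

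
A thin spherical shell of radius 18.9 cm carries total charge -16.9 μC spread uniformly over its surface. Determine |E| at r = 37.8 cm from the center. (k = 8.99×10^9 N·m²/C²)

1.06e6 V/m

Use a concentric Gaussian sphere at r = 37.8 cm (r > 18.9 cm).
The entire shell is enclosed: Q_enc = -1.69×10^-5 C.
Since E is radial and uniform over the Gaussian sphere, Φ = E·4πr² = Q_enc/ε₀.
E = k|Q_enc|/r² = (8.99×10^9)(1.69×10^-5)/(0.378)² = 1.06e6 N/C.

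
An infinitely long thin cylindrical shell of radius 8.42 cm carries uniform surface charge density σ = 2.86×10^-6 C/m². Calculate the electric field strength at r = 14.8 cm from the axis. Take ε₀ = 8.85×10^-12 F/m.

Take a coaxial cylindrical Gaussian surface of radius r = 14.8 cm and length L (r > 8.42 cm).
The whole shell is enclosed: λ_enc = σ·2πR = (2.86e-6)·2π·(0.0842) = 1.513×10^-6 C/m.
Since E is radial and uniform over the curved surface, Φ = E·2πrL = Q_enc/ε₀ = λ_enc L/ε₀.
E = |λ_enc|/(2πε₀r) = (1.513×10^-6)/(2π·8.85×10^-12·0.148) = 1.84e5 N/C.

1.84×10^5 N/C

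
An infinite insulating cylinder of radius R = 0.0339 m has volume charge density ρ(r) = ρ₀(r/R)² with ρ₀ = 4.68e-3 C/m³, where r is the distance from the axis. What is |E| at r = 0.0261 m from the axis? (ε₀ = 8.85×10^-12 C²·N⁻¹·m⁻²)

Coaxial Gaussian cylinder, radius r = 0.0261 m, length L (r < R).
λ_enc = ∫₀^r ρ(r')·2πr' dr' = (2πρ₀/R²)·r^4/4 = 2.968×10^-6 C/m.
By Gauss's law (flux through the curved wall only), E·2πrL = λ_enc L/ε₀.
E = |λ_enc|/(2πε₀r) = (2.968e-6)/(2π·8.85×10^-12·0.0261) = 2.05e6 N/C.

E ≈ 2.05e6 N/C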